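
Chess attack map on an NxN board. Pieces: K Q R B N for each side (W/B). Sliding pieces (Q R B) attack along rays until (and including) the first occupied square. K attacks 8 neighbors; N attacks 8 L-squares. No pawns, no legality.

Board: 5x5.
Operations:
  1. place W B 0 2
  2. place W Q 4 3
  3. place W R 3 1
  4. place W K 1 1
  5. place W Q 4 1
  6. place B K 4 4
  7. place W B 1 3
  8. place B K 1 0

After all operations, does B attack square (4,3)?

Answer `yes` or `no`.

Answer: yes

Derivation:
Op 1: place WB@(0,2)
Op 2: place WQ@(4,3)
Op 3: place WR@(3,1)
Op 4: place WK@(1,1)
Op 5: place WQ@(4,1)
Op 6: place BK@(4,4)
Op 7: place WB@(1,3)
Op 8: place BK@(1,0)
Per-piece attacks for B:
  BK@(1,0): attacks (1,1) (2,0) (0,0) (2,1) (0,1)
  BK@(4,4): attacks (4,3) (3,4) (3,3)
B attacks (4,3): yes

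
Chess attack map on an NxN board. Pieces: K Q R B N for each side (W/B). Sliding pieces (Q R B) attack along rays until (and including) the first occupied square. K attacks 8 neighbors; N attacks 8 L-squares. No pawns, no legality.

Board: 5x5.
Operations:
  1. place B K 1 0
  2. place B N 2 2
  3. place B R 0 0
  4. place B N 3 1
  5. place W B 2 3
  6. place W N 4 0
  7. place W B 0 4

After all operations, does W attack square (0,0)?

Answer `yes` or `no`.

Op 1: place BK@(1,0)
Op 2: place BN@(2,2)
Op 3: place BR@(0,0)
Op 4: place BN@(3,1)
Op 5: place WB@(2,3)
Op 6: place WN@(4,0)
Op 7: place WB@(0,4)
Per-piece attacks for W:
  WB@(0,4): attacks (1,3) (2,2) [ray(1,-1) blocked at (2,2)]
  WB@(2,3): attacks (3,4) (3,2) (4,1) (1,4) (1,2) (0,1)
  WN@(4,0): attacks (3,2) (2,1)
W attacks (0,0): no

Answer: no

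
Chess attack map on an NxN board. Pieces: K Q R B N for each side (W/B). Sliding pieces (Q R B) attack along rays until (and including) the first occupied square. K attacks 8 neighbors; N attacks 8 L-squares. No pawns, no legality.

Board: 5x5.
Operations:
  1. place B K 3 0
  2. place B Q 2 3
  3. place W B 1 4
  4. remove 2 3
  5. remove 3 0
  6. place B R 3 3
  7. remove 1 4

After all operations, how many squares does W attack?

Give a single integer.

Op 1: place BK@(3,0)
Op 2: place BQ@(2,3)
Op 3: place WB@(1,4)
Op 4: remove (2,3)
Op 5: remove (3,0)
Op 6: place BR@(3,3)
Op 7: remove (1,4)
Per-piece attacks for W:
Union (0 distinct): (none)

Answer: 0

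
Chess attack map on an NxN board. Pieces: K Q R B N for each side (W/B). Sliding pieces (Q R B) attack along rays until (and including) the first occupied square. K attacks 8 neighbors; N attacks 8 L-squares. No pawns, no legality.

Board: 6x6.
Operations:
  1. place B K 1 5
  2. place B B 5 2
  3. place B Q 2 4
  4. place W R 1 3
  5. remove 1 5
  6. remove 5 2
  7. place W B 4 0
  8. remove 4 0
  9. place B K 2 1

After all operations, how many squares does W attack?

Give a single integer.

Op 1: place BK@(1,5)
Op 2: place BB@(5,2)
Op 3: place BQ@(2,4)
Op 4: place WR@(1,3)
Op 5: remove (1,5)
Op 6: remove (5,2)
Op 7: place WB@(4,0)
Op 8: remove (4,0)
Op 9: place BK@(2,1)
Per-piece attacks for W:
  WR@(1,3): attacks (1,4) (1,5) (1,2) (1,1) (1,0) (2,3) (3,3) (4,3) (5,3) (0,3)
Union (10 distinct): (0,3) (1,0) (1,1) (1,2) (1,4) (1,5) (2,3) (3,3) (4,3) (5,3)

Answer: 10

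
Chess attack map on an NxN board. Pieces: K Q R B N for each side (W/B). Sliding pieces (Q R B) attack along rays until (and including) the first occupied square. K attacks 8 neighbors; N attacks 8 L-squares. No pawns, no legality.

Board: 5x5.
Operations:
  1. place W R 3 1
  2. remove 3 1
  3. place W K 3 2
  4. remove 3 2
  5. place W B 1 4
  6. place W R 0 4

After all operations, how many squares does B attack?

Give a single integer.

Answer: 0

Derivation:
Op 1: place WR@(3,1)
Op 2: remove (3,1)
Op 3: place WK@(3,2)
Op 4: remove (3,2)
Op 5: place WB@(1,4)
Op 6: place WR@(0,4)
Per-piece attacks for B:
Union (0 distinct): (none)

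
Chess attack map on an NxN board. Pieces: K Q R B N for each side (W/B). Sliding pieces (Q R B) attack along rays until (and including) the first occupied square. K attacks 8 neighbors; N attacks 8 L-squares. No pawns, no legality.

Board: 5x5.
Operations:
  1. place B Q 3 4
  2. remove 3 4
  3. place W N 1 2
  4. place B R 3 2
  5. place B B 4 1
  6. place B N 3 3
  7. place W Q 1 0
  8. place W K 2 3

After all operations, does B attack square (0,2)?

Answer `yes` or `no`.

Op 1: place BQ@(3,4)
Op 2: remove (3,4)
Op 3: place WN@(1,2)
Op 4: place BR@(3,2)
Op 5: place BB@(4,1)
Op 6: place BN@(3,3)
Op 7: place WQ@(1,0)
Op 8: place WK@(2,3)
Per-piece attacks for B:
  BR@(3,2): attacks (3,3) (3,1) (3,0) (4,2) (2,2) (1,2) [ray(0,1) blocked at (3,3); ray(-1,0) blocked at (1,2)]
  BN@(3,3): attacks (1,4) (4,1) (2,1) (1,2)
  BB@(4,1): attacks (3,2) (3,0) [ray(-1,1) blocked at (3,2)]
B attacks (0,2): no

Answer: no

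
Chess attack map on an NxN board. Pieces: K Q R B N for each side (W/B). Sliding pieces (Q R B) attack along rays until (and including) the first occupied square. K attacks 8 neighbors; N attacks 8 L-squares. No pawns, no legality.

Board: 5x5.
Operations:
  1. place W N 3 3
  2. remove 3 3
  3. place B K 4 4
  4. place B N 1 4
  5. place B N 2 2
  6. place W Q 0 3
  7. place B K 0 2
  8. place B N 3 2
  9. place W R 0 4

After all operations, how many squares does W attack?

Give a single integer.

Op 1: place WN@(3,3)
Op 2: remove (3,3)
Op 3: place BK@(4,4)
Op 4: place BN@(1,4)
Op 5: place BN@(2,2)
Op 6: place WQ@(0,3)
Op 7: place BK@(0,2)
Op 8: place BN@(3,2)
Op 9: place WR@(0,4)
Per-piece attacks for W:
  WQ@(0,3): attacks (0,4) (0,2) (1,3) (2,3) (3,3) (4,3) (1,4) (1,2) (2,1) (3,0) [ray(0,1) blocked at (0,4); ray(0,-1) blocked at (0,2); ray(1,1) blocked at (1,4)]
  WR@(0,4): attacks (0,3) (1,4) [ray(0,-1) blocked at (0,3); ray(1,0) blocked at (1,4)]
Union (11 distinct): (0,2) (0,3) (0,4) (1,2) (1,3) (1,4) (2,1) (2,3) (3,0) (3,3) (4,3)

Answer: 11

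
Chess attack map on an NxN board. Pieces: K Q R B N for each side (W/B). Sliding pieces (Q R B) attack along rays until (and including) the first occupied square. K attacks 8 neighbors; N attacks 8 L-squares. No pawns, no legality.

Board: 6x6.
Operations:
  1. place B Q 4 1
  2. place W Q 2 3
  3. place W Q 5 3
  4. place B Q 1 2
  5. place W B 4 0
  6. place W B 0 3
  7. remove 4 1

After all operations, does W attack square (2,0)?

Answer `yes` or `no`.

Op 1: place BQ@(4,1)
Op 2: place WQ@(2,3)
Op 3: place WQ@(5,3)
Op 4: place BQ@(1,2)
Op 5: place WB@(4,0)
Op 6: place WB@(0,3)
Op 7: remove (4,1)
Per-piece attacks for W:
  WB@(0,3): attacks (1,4) (2,5) (1,2) [ray(1,-1) blocked at (1,2)]
  WQ@(2,3): attacks (2,4) (2,5) (2,2) (2,1) (2,0) (3,3) (4,3) (5,3) (1,3) (0,3) (3,4) (4,5) (3,2) (4,1) (5,0) (1,4) (0,5) (1,2) [ray(1,0) blocked at (5,3); ray(-1,0) blocked at (0,3); ray(-1,-1) blocked at (1,2)]
  WB@(4,0): attacks (5,1) (3,1) (2,2) (1,3) (0,4)
  WQ@(5,3): attacks (5,4) (5,5) (5,2) (5,1) (5,0) (4,3) (3,3) (2,3) (4,4) (3,5) (4,2) (3,1) (2,0) [ray(-1,0) blocked at (2,3)]
W attacks (2,0): yes

Answer: yes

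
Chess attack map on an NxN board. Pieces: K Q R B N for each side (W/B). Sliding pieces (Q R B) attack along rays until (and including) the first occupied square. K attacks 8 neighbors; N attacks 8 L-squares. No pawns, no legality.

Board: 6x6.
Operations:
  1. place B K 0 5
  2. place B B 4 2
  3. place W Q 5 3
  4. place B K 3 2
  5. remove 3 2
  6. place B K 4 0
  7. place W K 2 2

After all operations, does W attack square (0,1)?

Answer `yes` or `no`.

Op 1: place BK@(0,5)
Op 2: place BB@(4,2)
Op 3: place WQ@(5,3)
Op 4: place BK@(3,2)
Op 5: remove (3,2)
Op 6: place BK@(4,0)
Op 7: place WK@(2,2)
Per-piece attacks for W:
  WK@(2,2): attacks (2,3) (2,1) (3,2) (1,2) (3,3) (3,1) (1,3) (1,1)
  WQ@(5,3): attacks (5,4) (5,5) (5,2) (5,1) (5,0) (4,3) (3,3) (2,3) (1,3) (0,3) (4,4) (3,5) (4,2) [ray(-1,-1) blocked at (4,2)]
W attacks (0,1): no

Answer: no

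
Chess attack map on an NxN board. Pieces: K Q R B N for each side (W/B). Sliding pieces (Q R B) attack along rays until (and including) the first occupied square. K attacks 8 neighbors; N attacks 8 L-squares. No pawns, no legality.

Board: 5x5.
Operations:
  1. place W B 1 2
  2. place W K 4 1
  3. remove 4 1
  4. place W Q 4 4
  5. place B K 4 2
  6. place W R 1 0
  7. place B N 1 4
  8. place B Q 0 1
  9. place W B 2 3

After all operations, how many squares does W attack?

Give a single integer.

Op 1: place WB@(1,2)
Op 2: place WK@(4,1)
Op 3: remove (4,1)
Op 4: place WQ@(4,4)
Op 5: place BK@(4,2)
Op 6: place WR@(1,0)
Op 7: place BN@(1,4)
Op 8: place BQ@(0,1)
Op 9: place WB@(2,3)
Per-piece attacks for W:
  WR@(1,0): attacks (1,1) (1,2) (2,0) (3,0) (4,0) (0,0) [ray(0,1) blocked at (1,2)]
  WB@(1,2): attacks (2,3) (2,1) (3,0) (0,3) (0,1) [ray(1,1) blocked at (2,3); ray(-1,-1) blocked at (0,1)]
  WB@(2,3): attacks (3,4) (3,2) (4,1) (1,4) (1,2) [ray(-1,1) blocked at (1,4); ray(-1,-1) blocked at (1,2)]
  WQ@(4,4): attacks (4,3) (4,2) (3,4) (2,4) (1,4) (3,3) (2,2) (1,1) (0,0) [ray(0,-1) blocked at (4,2); ray(-1,0) blocked at (1,4)]
Union (19 distinct): (0,0) (0,1) (0,3) (1,1) (1,2) (1,4) (2,0) (2,1) (2,2) (2,3) (2,4) (3,0) (3,2) (3,3) (3,4) (4,0) (4,1) (4,2) (4,3)

Answer: 19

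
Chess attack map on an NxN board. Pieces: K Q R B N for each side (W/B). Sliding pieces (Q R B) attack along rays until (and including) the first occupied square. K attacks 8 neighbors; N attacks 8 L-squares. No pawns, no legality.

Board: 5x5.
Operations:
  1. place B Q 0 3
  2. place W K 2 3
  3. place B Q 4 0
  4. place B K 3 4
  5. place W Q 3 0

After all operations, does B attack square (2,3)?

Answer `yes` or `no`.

Answer: yes

Derivation:
Op 1: place BQ@(0,3)
Op 2: place WK@(2,3)
Op 3: place BQ@(4,0)
Op 4: place BK@(3,4)
Op 5: place WQ@(3,0)
Per-piece attacks for B:
  BQ@(0,3): attacks (0,4) (0,2) (0,1) (0,0) (1,3) (2,3) (1,4) (1,2) (2,1) (3,0) [ray(1,0) blocked at (2,3); ray(1,-1) blocked at (3,0)]
  BK@(3,4): attacks (3,3) (4,4) (2,4) (4,3) (2,3)
  BQ@(4,0): attacks (4,1) (4,2) (4,3) (4,4) (3,0) (3,1) (2,2) (1,3) (0,4) [ray(-1,0) blocked at (3,0)]
B attacks (2,3): yes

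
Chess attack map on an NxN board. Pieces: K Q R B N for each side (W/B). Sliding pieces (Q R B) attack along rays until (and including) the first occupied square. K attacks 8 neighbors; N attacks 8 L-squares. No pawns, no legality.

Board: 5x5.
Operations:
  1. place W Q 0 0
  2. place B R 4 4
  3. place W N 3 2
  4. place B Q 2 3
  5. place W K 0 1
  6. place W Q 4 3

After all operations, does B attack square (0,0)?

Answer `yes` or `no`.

Op 1: place WQ@(0,0)
Op 2: place BR@(4,4)
Op 3: place WN@(3,2)
Op 4: place BQ@(2,3)
Op 5: place WK@(0,1)
Op 6: place WQ@(4,3)
Per-piece attacks for B:
  BQ@(2,3): attacks (2,4) (2,2) (2,1) (2,0) (3,3) (4,3) (1,3) (0,3) (3,4) (3,2) (1,4) (1,2) (0,1) [ray(1,0) blocked at (4,3); ray(1,-1) blocked at (3,2); ray(-1,-1) blocked at (0,1)]
  BR@(4,4): attacks (4,3) (3,4) (2,4) (1,4) (0,4) [ray(0,-1) blocked at (4,3)]
B attacks (0,0): no

Answer: no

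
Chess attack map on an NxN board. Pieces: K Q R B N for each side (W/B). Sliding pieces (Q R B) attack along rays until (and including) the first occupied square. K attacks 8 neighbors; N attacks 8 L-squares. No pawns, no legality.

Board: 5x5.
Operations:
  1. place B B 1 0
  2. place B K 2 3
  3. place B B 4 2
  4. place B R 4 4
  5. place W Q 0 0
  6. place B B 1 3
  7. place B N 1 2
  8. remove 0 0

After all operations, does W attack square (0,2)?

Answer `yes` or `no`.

Answer: no

Derivation:
Op 1: place BB@(1,0)
Op 2: place BK@(2,3)
Op 3: place BB@(4,2)
Op 4: place BR@(4,4)
Op 5: place WQ@(0,0)
Op 6: place BB@(1,3)
Op 7: place BN@(1,2)
Op 8: remove (0,0)
Per-piece attacks for W:
W attacks (0,2): no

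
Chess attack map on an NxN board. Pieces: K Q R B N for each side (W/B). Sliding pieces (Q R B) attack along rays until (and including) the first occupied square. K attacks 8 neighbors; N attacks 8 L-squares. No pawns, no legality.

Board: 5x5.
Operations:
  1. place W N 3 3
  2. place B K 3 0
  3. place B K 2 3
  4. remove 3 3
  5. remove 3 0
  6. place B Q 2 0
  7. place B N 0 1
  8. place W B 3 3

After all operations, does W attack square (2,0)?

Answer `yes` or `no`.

Answer: no

Derivation:
Op 1: place WN@(3,3)
Op 2: place BK@(3,0)
Op 3: place BK@(2,3)
Op 4: remove (3,3)
Op 5: remove (3,0)
Op 6: place BQ@(2,0)
Op 7: place BN@(0,1)
Op 8: place WB@(3,3)
Per-piece attacks for W:
  WB@(3,3): attacks (4,4) (4,2) (2,4) (2,2) (1,1) (0,0)
W attacks (2,0): no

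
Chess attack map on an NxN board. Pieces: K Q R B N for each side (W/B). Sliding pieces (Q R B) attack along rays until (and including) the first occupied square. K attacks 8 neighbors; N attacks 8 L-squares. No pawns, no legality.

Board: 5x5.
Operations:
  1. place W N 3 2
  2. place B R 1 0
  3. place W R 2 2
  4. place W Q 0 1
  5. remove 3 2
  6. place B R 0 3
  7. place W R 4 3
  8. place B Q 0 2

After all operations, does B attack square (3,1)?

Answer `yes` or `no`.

Answer: no

Derivation:
Op 1: place WN@(3,2)
Op 2: place BR@(1,0)
Op 3: place WR@(2,2)
Op 4: place WQ@(0,1)
Op 5: remove (3,2)
Op 6: place BR@(0,3)
Op 7: place WR@(4,3)
Op 8: place BQ@(0,2)
Per-piece attacks for B:
  BQ@(0,2): attacks (0,3) (0,1) (1,2) (2,2) (1,3) (2,4) (1,1) (2,0) [ray(0,1) blocked at (0,3); ray(0,-1) blocked at (0,1); ray(1,0) blocked at (2,2)]
  BR@(0,3): attacks (0,4) (0,2) (1,3) (2,3) (3,3) (4,3) [ray(0,-1) blocked at (0,2); ray(1,0) blocked at (4,3)]
  BR@(1,0): attacks (1,1) (1,2) (1,3) (1,4) (2,0) (3,0) (4,0) (0,0)
B attacks (3,1): no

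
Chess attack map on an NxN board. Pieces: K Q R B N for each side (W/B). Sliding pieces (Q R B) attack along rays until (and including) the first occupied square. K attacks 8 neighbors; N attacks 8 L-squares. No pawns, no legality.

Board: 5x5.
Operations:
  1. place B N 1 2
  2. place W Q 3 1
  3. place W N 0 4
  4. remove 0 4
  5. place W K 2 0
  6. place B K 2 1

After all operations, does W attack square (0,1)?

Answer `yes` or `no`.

Answer: no

Derivation:
Op 1: place BN@(1,2)
Op 2: place WQ@(3,1)
Op 3: place WN@(0,4)
Op 4: remove (0,4)
Op 5: place WK@(2,0)
Op 6: place BK@(2,1)
Per-piece attacks for W:
  WK@(2,0): attacks (2,1) (3,0) (1,0) (3,1) (1,1)
  WQ@(3,1): attacks (3,2) (3,3) (3,4) (3,0) (4,1) (2,1) (4,2) (4,0) (2,2) (1,3) (0,4) (2,0) [ray(-1,0) blocked at (2,1); ray(-1,-1) blocked at (2,0)]
W attacks (0,1): no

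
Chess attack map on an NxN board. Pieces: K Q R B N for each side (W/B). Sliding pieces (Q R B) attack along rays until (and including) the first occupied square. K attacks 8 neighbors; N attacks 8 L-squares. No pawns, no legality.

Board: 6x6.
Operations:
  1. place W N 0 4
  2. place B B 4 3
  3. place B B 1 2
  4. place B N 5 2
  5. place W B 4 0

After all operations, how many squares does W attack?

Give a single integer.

Op 1: place WN@(0,4)
Op 2: place BB@(4,3)
Op 3: place BB@(1,2)
Op 4: place BN@(5,2)
Op 5: place WB@(4,0)
Per-piece attacks for W:
  WN@(0,4): attacks (2,5) (1,2) (2,3)
  WB@(4,0): attacks (5,1) (3,1) (2,2) (1,3) (0,4) [ray(-1,1) blocked at (0,4)]
Union (8 distinct): (0,4) (1,2) (1,3) (2,2) (2,3) (2,5) (3,1) (5,1)

Answer: 8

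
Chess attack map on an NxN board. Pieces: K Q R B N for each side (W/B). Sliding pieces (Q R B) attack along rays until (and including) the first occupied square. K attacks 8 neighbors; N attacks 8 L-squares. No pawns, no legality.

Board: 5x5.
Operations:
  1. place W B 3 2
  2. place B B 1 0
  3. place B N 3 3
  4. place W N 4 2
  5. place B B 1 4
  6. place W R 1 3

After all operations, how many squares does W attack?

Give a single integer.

Op 1: place WB@(3,2)
Op 2: place BB@(1,0)
Op 3: place BN@(3,3)
Op 4: place WN@(4,2)
Op 5: place BB@(1,4)
Op 6: place WR@(1,3)
Per-piece attacks for W:
  WR@(1,3): attacks (1,4) (1,2) (1,1) (1,0) (2,3) (3,3) (0,3) [ray(0,1) blocked at (1,4); ray(0,-1) blocked at (1,0); ray(1,0) blocked at (3,3)]
  WB@(3,2): attacks (4,3) (4,1) (2,3) (1,4) (2,1) (1,0) [ray(-1,1) blocked at (1,4); ray(-1,-1) blocked at (1,0)]
  WN@(4,2): attacks (3,4) (2,3) (3,0) (2,1)
Union (12 distinct): (0,3) (1,0) (1,1) (1,2) (1,4) (2,1) (2,3) (3,0) (3,3) (3,4) (4,1) (4,3)

Answer: 12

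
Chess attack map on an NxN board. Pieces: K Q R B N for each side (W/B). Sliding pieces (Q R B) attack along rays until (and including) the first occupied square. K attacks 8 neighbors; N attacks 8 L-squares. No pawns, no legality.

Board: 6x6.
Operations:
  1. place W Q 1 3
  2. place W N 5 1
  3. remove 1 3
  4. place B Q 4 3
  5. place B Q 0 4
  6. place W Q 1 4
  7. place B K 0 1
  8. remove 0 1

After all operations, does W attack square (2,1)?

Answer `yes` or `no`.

Answer: no

Derivation:
Op 1: place WQ@(1,3)
Op 2: place WN@(5,1)
Op 3: remove (1,3)
Op 4: place BQ@(4,3)
Op 5: place BQ@(0,4)
Op 6: place WQ@(1,4)
Op 7: place BK@(0,1)
Op 8: remove (0,1)
Per-piece attacks for W:
  WQ@(1,4): attacks (1,5) (1,3) (1,2) (1,1) (1,0) (2,4) (3,4) (4,4) (5,4) (0,4) (2,5) (2,3) (3,2) (4,1) (5,0) (0,5) (0,3) [ray(-1,0) blocked at (0,4)]
  WN@(5,1): attacks (4,3) (3,2) (3,0)
W attacks (2,1): no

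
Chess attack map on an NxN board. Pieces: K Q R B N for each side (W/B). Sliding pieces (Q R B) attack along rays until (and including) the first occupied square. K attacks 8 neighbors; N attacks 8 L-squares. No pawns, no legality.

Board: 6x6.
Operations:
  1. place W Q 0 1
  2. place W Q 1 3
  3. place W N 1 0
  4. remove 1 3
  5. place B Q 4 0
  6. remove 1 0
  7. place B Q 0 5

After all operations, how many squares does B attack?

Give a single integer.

Op 1: place WQ@(0,1)
Op 2: place WQ@(1,3)
Op 3: place WN@(1,0)
Op 4: remove (1,3)
Op 5: place BQ@(4,0)
Op 6: remove (1,0)
Op 7: place BQ@(0,5)
Per-piece attacks for B:
  BQ@(0,5): attacks (0,4) (0,3) (0,2) (0,1) (1,5) (2,5) (3,5) (4,5) (5,5) (1,4) (2,3) (3,2) (4,1) (5,0) [ray(0,-1) blocked at (0,1)]
  BQ@(4,0): attacks (4,1) (4,2) (4,3) (4,4) (4,5) (5,0) (3,0) (2,0) (1,0) (0,0) (5,1) (3,1) (2,2) (1,3) (0,4)
Union (25 distinct): (0,0) (0,1) (0,2) (0,3) (0,4) (1,0) (1,3) (1,4) (1,5) (2,0) (2,2) (2,3) (2,5) (3,0) (3,1) (3,2) (3,5) (4,1) (4,2) (4,3) (4,4) (4,5) (5,0) (5,1) (5,5)

Answer: 25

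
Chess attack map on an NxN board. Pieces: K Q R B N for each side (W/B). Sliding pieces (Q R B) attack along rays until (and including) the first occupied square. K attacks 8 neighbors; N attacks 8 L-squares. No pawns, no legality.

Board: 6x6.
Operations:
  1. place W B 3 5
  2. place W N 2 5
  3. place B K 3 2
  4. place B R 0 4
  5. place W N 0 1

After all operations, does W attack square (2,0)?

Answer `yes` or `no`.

Answer: yes

Derivation:
Op 1: place WB@(3,5)
Op 2: place WN@(2,5)
Op 3: place BK@(3,2)
Op 4: place BR@(0,4)
Op 5: place WN@(0,1)
Per-piece attacks for W:
  WN@(0,1): attacks (1,3) (2,2) (2,0)
  WN@(2,5): attacks (3,3) (4,4) (1,3) (0,4)
  WB@(3,5): attacks (4,4) (5,3) (2,4) (1,3) (0,2)
W attacks (2,0): yes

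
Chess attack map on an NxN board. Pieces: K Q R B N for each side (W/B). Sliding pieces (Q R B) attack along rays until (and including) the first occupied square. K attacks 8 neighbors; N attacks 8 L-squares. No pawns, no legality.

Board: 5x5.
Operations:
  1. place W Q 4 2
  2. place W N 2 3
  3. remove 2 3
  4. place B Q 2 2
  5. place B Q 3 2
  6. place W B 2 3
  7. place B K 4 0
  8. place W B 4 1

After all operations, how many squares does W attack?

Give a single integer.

Answer: 13

Derivation:
Op 1: place WQ@(4,2)
Op 2: place WN@(2,3)
Op 3: remove (2,3)
Op 4: place BQ@(2,2)
Op 5: place BQ@(3,2)
Op 6: place WB@(2,3)
Op 7: place BK@(4,0)
Op 8: place WB@(4,1)
Per-piece attacks for W:
  WB@(2,3): attacks (3,4) (3,2) (1,4) (1,2) (0,1) [ray(1,-1) blocked at (3,2)]
  WB@(4,1): attacks (3,2) (3,0) [ray(-1,1) blocked at (3,2)]
  WQ@(4,2): attacks (4,3) (4,4) (4,1) (3,2) (3,3) (2,4) (3,1) (2,0) [ray(0,-1) blocked at (4,1); ray(-1,0) blocked at (3,2)]
Union (13 distinct): (0,1) (1,2) (1,4) (2,0) (2,4) (3,0) (3,1) (3,2) (3,3) (3,4) (4,1) (4,3) (4,4)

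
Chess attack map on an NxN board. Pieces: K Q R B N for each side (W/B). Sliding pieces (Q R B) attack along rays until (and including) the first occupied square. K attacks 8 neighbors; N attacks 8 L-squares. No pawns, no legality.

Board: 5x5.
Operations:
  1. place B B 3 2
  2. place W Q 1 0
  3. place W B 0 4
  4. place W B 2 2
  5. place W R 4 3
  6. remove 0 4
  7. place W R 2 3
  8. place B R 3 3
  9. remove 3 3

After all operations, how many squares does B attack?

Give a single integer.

Answer: 5

Derivation:
Op 1: place BB@(3,2)
Op 2: place WQ@(1,0)
Op 3: place WB@(0,4)
Op 4: place WB@(2,2)
Op 5: place WR@(4,3)
Op 6: remove (0,4)
Op 7: place WR@(2,3)
Op 8: place BR@(3,3)
Op 9: remove (3,3)
Per-piece attacks for B:
  BB@(3,2): attacks (4,3) (4,1) (2,3) (2,1) (1,0) [ray(1,1) blocked at (4,3); ray(-1,1) blocked at (2,3); ray(-1,-1) blocked at (1,0)]
Union (5 distinct): (1,0) (2,1) (2,3) (4,1) (4,3)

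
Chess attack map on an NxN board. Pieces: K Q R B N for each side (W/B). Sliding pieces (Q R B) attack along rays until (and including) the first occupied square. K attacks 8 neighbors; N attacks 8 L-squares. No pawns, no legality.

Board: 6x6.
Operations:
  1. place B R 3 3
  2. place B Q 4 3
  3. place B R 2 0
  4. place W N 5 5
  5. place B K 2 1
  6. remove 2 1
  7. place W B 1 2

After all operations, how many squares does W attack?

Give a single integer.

Answer: 8

Derivation:
Op 1: place BR@(3,3)
Op 2: place BQ@(4,3)
Op 3: place BR@(2,0)
Op 4: place WN@(5,5)
Op 5: place BK@(2,1)
Op 6: remove (2,1)
Op 7: place WB@(1,2)
Per-piece attacks for W:
  WB@(1,2): attacks (2,3) (3,4) (4,5) (2,1) (3,0) (0,3) (0,1)
  WN@(5,5): attacks (4,3) (3,4)
Union (8 distinct): (0,1) (0,3) (2,1) (2,3) (3,0) (3,4) (4,3) (4,5)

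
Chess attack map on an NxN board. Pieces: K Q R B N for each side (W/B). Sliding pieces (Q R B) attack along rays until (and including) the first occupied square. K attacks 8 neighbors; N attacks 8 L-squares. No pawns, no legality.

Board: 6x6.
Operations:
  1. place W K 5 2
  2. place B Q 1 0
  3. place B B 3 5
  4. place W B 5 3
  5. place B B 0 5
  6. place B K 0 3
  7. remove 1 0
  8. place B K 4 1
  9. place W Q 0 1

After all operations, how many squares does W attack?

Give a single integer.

Op 1: place WK@(5,2)
Op 2: place BQ@(1,0)
Op 3: place BB@(3,5)
Op 4: place WB@(5,3)
Op 5: place BB@(0,5)
Op 6: place BK@(0,3)
Op 7: remove (1,0)
Op 8: place BK@(4,1)
Op 9: place WQ@(0,1)
Per-piece attacks for W:
  WQ@(0,1): attacks (0,2) (0,3) (0,0) (1,1) (2,1) (3,1) (4,1) (1,2) (2,3) (3,4) (4,5) (1,0) [ray(0,1) blocked at (0,3); ray(1,0) blocked at (4,1)]
  WK@(5,2): attacks (5,3) (5,1) (4,2) (4,3) (4,1)
  WB@(5,3): attacks (4,4) (3,5) (4,2) (3,1) (2,0) [ray(-1,1) blocked at (3,5)]
Union (19 distinct): (0,0) (0,2) (0,3) (1,0) (1,1) (1,2) (2,0) (2,1) (2,3) (3,1) (3,4) (3,5) (4,1) (4,2) (4,3) (4,4) (4,5) (5,1) (5,3)

Answer: 19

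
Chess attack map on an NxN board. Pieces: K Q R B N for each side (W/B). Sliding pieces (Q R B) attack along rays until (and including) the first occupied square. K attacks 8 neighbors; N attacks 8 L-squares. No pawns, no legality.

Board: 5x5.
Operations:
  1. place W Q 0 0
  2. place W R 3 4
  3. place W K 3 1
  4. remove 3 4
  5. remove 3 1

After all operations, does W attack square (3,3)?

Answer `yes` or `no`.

Op 1: place WQ@(0,0)
Op 2: place WR@(3,4)
Op 3: place WK@(3,1)
Op 4: remove (3,4)
Op 5: remove (3,1)
Per-piece attacks for W:
  WQ@(0,0): attacks (0,1) (0,2) (0,3) (0,4) (1,0) (2,0) (3,0) (4,0) (1,1) (2,2) (3,3) (4,4)
W attacks (3,3): yes

Answer: yes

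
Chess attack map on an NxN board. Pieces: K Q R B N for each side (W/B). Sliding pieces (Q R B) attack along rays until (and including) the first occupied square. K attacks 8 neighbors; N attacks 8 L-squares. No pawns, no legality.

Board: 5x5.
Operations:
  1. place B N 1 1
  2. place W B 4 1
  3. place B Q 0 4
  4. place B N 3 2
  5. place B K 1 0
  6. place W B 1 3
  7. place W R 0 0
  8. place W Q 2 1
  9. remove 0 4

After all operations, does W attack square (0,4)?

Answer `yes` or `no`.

Answer: yes

Derivation:
Op 1: place BN@(1,1)
Op 2: place WB@(4,1)
Op 3: place BQ@(0,4)
Op 4: place BN@(3,2)
Op 5: place BK@(1,0)
Op 6: place WB@(1,3)
Op 7: place WR@(0,0)
Op 8: place WQ@(2,1)
Op 9: remove (0,4)
Per-piece attacks for W:
  WR@(0,0): attacks (0,1) (0,2) (0,3) (0,4) (1,0) [ray(1,0) blocked at (1,0)]
  WB@(1,3): attacks (2,4) (2,2) (3,1) (4,0) (0,4) (0,2)
  WQ@(2,1): attacks (2,2) (2,3) (2,4) (2,0) (3,1) (4,1) (1,1) (3,2) (3,0) (1,2) (0,3) (1,0) [ray(1,0) blocked at (4,1); ray(-1,0) blocked at (1,1); ray(1,1) blocked at (3,2); ray(-1,-1) blocked at (1,0)]
  WB@(4,1): attacks (3,2) (3,0) [ray(-1,1) blocked at (3,2)]
W attacks (0,4): yes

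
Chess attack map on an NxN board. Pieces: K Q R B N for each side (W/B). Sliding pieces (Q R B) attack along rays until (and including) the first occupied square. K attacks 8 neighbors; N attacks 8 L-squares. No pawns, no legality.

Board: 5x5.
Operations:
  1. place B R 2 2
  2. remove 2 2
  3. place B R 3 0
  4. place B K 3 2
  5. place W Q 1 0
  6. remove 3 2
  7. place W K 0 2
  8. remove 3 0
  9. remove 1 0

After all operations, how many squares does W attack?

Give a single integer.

Op 1: place BR@(2,2)
Op 2: remove (2,2)
Op 3: place BR@(3,0)
Op 4: place BK@(3,2)
Op 5: place WQ@(1,0)
Op 6: remove (3,2)
Op 7: place WK@(0,2)
Op 8: remove (3,0)
Op 9: remove (1,0)
Per-piece attacks for W:
  WK@(0,2): attacks (0,3) (0,1) (1,2) (1,3) (1,1)
Union (5 distinct): (0,1) (0,3) (1,1) (1,2) (1,3)

Answer: 5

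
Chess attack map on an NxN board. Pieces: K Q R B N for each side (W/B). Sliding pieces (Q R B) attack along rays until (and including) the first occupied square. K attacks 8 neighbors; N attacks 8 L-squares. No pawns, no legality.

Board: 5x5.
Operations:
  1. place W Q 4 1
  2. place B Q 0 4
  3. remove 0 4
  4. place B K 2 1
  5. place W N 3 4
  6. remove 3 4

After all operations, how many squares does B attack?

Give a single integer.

Answer: 8

Derivation:
Op 1: place WQ@(4,1)
Op 2: place BQ@(0,4)
Op 3: remove (0,4)
Op 4: place BK@(2,1)
Op 5: place WN@(3,4)
Op 6: remove (3,4)
Per-piece attacks for B:
  BK@(2,1): attacks (2,2) (2,0) (3,1) (1,1) (3,2) (3,0) (1,2) (1,0)
Union (8 distinct): (1,0) (1,1) (1,2) (2,0) (2,2) (3,0) (3,1) (3,2)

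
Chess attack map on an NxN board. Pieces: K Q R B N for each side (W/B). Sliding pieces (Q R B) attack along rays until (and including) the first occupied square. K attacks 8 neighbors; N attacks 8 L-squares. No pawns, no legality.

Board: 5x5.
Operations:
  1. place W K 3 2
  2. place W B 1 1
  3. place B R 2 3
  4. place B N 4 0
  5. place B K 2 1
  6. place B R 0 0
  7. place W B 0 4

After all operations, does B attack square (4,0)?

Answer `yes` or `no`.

Op 1: place WK@(3,2)
Op 2: place WB@(1,1)
Op 3: place BR@(2,3)
Op 4: place BN@(4,0)
Op 5: place BK@(2,1)
Op 6: place BR@(0,0)
Op 7: place WB@(0,4)
Per-piece attacks for B:
  BR@(0,0): attacks (0,1) (0,2) (0,3) (0,4) (1,0) (2,0) (3,0) (4,0) [ray(0,1) blocked at (0,4); ray(1,0) blocked at (4,0)]
  BK@(2,1): attacks (2,2) (2,0) (3,1) (1,1) (3,2) (3,0) (1,2) (1,0)
  BR@(2,3): attacks (2,4) (2,2) (2,1) (3,3) (4,3) (1,3) (0,3) [ray(0,-1) blocked at (2,1)]
  BN@(4,0): attacks (3,2) (2,1)
B attacks (4,0): yes

Answer: yes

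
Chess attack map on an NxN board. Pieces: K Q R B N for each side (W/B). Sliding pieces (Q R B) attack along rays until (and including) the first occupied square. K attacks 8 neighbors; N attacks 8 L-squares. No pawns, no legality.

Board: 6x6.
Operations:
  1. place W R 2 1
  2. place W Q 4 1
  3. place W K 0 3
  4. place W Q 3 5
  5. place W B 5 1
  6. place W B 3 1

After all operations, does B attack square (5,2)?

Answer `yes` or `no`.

Answer: no

Derivation:
Op 1: place WR@(2,1)
Op 2: place WQ@(4,1)
Op 3: place WK@(0,3)
Op 4: place WQ@(3,5)
Op 5: place WB@(5,1)
Op 6: place WB@(3,1)
Per-piece attacks for B:
B attacks (5,2): no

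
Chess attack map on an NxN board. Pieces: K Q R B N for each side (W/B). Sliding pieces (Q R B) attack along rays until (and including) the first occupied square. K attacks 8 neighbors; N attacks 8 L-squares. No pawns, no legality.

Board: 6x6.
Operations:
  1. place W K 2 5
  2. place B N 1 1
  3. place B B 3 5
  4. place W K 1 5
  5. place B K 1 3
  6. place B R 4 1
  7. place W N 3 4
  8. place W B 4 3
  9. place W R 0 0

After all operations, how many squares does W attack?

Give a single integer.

Answer: 25

Derivation:
Op 1: place WK@(2,5)
Op 2: place BN@(1,1)
Op 3: place BB@(3,5)
Op 4: place WK@(1,5)
Op 5: place BK@(1,3)
Op 6: place BR@(4,1)
Op 7: place WN@(3,4)
Op 8: place WB@(4,3)
Op 9: place WR@(0,0)
Per-piece attacks for W:
  WR@(0,0): attacks (0,1) (0,2) (0,3) (0,4) (0,5) (1,0) (2,0) (3,0) (4,0) (5,0)
  WK@(1,5): attacks (1,4) (2,5) (0,5) (2,4) (0,4)
  WK@(2,5): attacks (2,4) (3,5) (1,5) (3,4) (1,4)
  WN@(3,4): attacks (5,5) (1,5) (4,2) (5,3) (2,2) (1,3)
  WB@(4,3): attacks (5,4) (5,2) (3,4) (3,2) (2,1) (1,0) [ray(-1,1) blocked at (3,4)]
Union (25 distinct): (0,1) (0,2) (0,3) (0,4) (0,5) (1,0) (1,3) (1,4) (1,5) (2,0) (2,1) (2,2) (2,4) (2,5) (3,0) (3,2) (3,4) (3,5) (4,0) (4,2) (5,0) (5,2) (5,3) (5,4) (5,5)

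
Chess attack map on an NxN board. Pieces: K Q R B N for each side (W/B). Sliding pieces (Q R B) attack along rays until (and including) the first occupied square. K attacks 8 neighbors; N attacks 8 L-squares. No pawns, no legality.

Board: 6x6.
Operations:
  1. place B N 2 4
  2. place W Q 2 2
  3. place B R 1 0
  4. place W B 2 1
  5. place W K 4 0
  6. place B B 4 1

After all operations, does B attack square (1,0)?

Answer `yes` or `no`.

Answer: no

Derivation:
Op 1: place BN@(2,4)
Op 2: place WQ@(2,2)
Op 3: place BR@(1,0)
Op 4: place WB@(2,1)
Op 5: place WK@(4,0)
Op 6: place BB@(4,1)
Per-piece attacks for B:
  BR@(1,0): attacks (1,1) (1,2) (1,3) (1,4) (1,5) (2,0) (3,0) (4,0) (0,0) [ray(1,0) blocked at (4,0)]
  BN@(2,4): attacks (4,5) (0,5) (3,2) (4,3) (1,2) (0,3)
  BB@(4,1): attacks (5,2) (5,0) (3,2) (2,3) (1,4) (0,5) (3,0)
B attacks (1,0): no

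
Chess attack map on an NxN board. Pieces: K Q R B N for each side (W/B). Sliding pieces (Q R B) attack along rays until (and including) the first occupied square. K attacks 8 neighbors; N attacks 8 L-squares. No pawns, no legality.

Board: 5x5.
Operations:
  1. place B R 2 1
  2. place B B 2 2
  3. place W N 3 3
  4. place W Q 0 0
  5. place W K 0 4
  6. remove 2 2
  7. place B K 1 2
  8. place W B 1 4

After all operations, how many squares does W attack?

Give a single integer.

Answer: 18

Derivation:
Op 1: place BR@(2,1)
Op 2: place BB@(2,2)
Op 3: place WN@(3,3)
Op 4: place WQ@(0,0)
Op 5: place WK@(0,4)
Op 6: remove (2,2)
Op 7: place BK@(1,2)
Op 8: place WB@(1,4)
Per-piece attacks for W:
  WQ@(0,0): attacks (0,1) (0,2) (0,3) (0,4) (1,0) (2,0) (3,0) (4,0) (1,1) (2,2) (3,3) [ray(0,1) blocked at (0,4); ray(1,1) blocked at (3,3)]
  WK@(0,4): attacks (0,3) (1,4) (1,3)
  WB@(1,4): attacks (2,3) (3,2) (4,1) (0,3)
  WN@(3,3): attacks (1,4) (4,1) (2,1) (1,2)
Union (18 distinct): (0,1) (0,2) (0,3) (0,4) (1,0) (1,1) (1,2) (1,3) (1,4) (2,0) (2,1) (2,2) (2,3) (3,0) (3,2) (3,3) (4,0) (4,1)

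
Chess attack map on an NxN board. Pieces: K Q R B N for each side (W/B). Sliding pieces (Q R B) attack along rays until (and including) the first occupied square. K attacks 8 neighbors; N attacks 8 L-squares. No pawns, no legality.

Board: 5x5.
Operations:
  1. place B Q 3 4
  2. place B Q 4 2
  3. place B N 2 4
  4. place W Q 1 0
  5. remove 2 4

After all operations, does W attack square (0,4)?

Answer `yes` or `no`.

Answer: no

Derivation:
Op 1: place BQ@(3,4)
Op 2: place BQ@(4,2)
Op 3: place BN@(2,4)
Op 4: place WQ@(1,0)
Op 5: remove (2,4)
Per-piece attacks for W:
  WQ@(1,0): attacks (1,1) (1,2) (1,3) (1,4) (2,0) (3,0) (4,0) (0,0) (2,1) (3,2) (4,3) (0,1)
W attacks (0,4): no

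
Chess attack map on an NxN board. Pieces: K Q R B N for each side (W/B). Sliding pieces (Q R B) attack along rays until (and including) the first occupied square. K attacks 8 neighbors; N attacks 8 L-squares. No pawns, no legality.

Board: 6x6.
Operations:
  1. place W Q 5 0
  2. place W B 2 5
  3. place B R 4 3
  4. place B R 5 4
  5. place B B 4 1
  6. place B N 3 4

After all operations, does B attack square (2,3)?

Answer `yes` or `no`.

Answer: yes

Derivation:
Op 1: place WQ@(5,0)
Op 2: place WB@(2,5)
Op 3: place BR@(4,3)
Op 4: place BR@(5,4)
Op 5: place BB@(4,1)
Op 6: place BN@(3,4)
Per-piece attacks for B:
  BN@(3,4): attacks (5,5) (1,5) (4,2) (5,3) (2,2) (1,3)
  BB@(4,1): attacks (5,2) (5,0) (3,2) (2,3) (1,4) (0,5) (3,0) [ray(1,-1) blocked at (5,0)]
  BR@(4,3): attacks (4,4) (4,5) (4,2) (4,1) (5,3) (3,3) (2,3) (1,3) (0,3) [ray(0,-1) blocked at (4,1)]
  BR@(5,4): attacks (5,5) (5,3) (5,2) (5,1) (5,0) (4,4) (3,4) [ray(0,-1) blocked at (5,0); ray(-1,0) blocked at (3,4)]
B attacks (2,3): yes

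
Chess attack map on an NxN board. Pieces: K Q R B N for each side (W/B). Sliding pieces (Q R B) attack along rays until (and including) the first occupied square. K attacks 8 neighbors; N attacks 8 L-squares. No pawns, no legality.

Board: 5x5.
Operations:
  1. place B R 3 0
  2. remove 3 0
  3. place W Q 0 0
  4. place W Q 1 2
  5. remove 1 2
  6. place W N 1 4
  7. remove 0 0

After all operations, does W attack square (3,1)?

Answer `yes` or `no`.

Answer: no

Derivation:
Op 1: place BR@(3,0)
Op 2: remove (3,0)
Op 3: place WQ@(0,0)
Op 4: place WQ@(1,2)
Op 5: remove (1,2)
Op 6: place WN@(1,4)
Op 7: remove (0,0)
Per-piece attacks for W:
  WN@(1,4): attacks (2,2) (3,3) (0,2)
W attacks (3,1): no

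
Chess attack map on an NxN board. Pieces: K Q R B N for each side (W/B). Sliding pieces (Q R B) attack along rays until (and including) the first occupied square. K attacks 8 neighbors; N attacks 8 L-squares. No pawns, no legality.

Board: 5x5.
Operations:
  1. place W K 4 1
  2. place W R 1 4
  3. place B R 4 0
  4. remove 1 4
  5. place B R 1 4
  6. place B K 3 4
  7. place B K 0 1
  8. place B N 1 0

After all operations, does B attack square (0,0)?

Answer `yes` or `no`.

Op 1: place WK@(4,1)
Op 2: place WR@(1,4)
Op 3: place BR@(4,0)
Op 4: remove (1,4)
Op 5: place BR@(1,4)
Op 6: place BK@(3,4)
Op 7: place BK@(0,1)
Op 8: place BN@(1,0)
Per-piece attacks for B:
  BK@(0,1): attacks (0,2) (0,0) (1,1) (1,2) (1,0)
  BN@(1,0): attacks (2,2) (3,1) (0,2)
  BR@(1,4): attacks (1,3) (1,2) (1,1) (1,0) (2,4) (3,4) (0,4) [ray(0,-1) blocked at (1,0); ray(1,0) blocked at (3,4)]
  BK@(3,4): attacks (3,3) (4,4) (2,4) (4,3) (2,3)
  BR@(4,0): attacks (4,1) (3,0) (2,0) (1,0) [ray(0,1) blocked at (4,1); ray(-1,0) blocked at (1,0)]
B attacks (0,0): yes

Answer: yes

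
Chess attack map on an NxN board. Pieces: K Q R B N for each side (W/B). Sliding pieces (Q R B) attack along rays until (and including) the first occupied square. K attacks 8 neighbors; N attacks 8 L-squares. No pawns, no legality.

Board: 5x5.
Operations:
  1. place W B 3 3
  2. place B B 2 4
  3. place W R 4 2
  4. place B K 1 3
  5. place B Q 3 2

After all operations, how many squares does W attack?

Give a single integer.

Answer: 10

Derivation:
Op 1: place WB@(3,3)
Op 2: place BB@(2,4)
Op 3: place WR@(4,2)
Op 4: place BK@(1,3)
Op 5: place BQ@(3,2)
Per-piece attacks for W:
  WB@(3,3): attacks (4,4) (4,2) (2,4) (2,2) (1,1) (0,0) [ray(1,-1) blocked at (4,2); ray(-1,1) blocked at (2,4)]
  WR@(4,2): attacks (4,3) (4,4) (4,1) (4,0) (3,2) [ray(-1,0) blocked at (3,2)]
Union (10 distinct): (0,0) (1,1) (2,2) (2,4) (3,2) (4,0) (4,1) (4,2) (4,3) (4,4)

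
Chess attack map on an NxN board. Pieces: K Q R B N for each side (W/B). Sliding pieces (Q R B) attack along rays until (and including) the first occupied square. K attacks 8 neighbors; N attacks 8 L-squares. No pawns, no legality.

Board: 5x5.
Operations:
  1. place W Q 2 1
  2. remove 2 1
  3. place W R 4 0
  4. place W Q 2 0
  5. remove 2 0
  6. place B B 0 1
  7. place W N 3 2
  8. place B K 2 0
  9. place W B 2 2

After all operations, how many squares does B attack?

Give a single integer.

Answer: 8

Derivation:
Op 1: place WQ@(2,1)
Op 2: remove (2,1)
Op 3: place WR@(4,0)
Op 4: place WQ@(2,0)
Op 5: remove (2,0)
Op 6: place BB@(0,1)
Op 7: place WN@(3,2)
Op 8: place BK@(2,0)
Op 9: place WB@(2,2)
Per-piece attacks for B:
  BB@(0,1): attacks (1,2) (2,3) (3,4) (1,0)
  BK@(2,0): attacks (2,1) (3,0) (1,0) (3,1) (1,1)
Union (8 distinct): (1,0) (1,1) (1,2) (2,1) (2,3) (3,0) (3,1) (3,4)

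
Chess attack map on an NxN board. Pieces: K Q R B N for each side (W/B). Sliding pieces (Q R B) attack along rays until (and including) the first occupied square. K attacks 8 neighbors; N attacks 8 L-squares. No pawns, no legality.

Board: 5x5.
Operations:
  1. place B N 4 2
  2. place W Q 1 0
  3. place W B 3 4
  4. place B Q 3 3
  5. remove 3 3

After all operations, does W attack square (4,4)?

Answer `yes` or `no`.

Answer: no

Derivation:
Op 1: place BN@(4,2)
Op 2: place WQ@(1,0)
Op 3: place WB@(3,4)
Op 4: place BQ@(3,3)
Op 5: remove (3,3)
Per-piece attacks for W:
  WQ@(1,0): attacks (1,1) (1,2) (1,3) (1,4) (2,0) (3,0) (4,0) (0,0) (2,1) (3,2) (4,3) (0,1)
  WB@(3,4): attacks (4,3) (2,3) (1,2) (0,1)
W attacks (4,4): no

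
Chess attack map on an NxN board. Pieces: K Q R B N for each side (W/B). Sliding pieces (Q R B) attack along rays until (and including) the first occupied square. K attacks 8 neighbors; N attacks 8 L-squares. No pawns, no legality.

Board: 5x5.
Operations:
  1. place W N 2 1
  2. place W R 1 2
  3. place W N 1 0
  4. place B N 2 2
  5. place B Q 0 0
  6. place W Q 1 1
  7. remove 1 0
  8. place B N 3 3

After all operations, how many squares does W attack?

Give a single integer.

Op 1: place WN@(2,1)
Op 2: place WR@(1,2)
Op 3: place WN@(1,0)
Op 4: place BN@(2,2)
Op 5: place BQ@(0,0)
Op 6: place WQ@(1,1)
Op 7: remove (1,0)
Op 8: place BN@(3,3)
Per-piece attacks for W:
  WQ@(1,1): attacks (1,2) (1,0) (2,1) (0,1) (2,2) (2,0) (0,2) (0,0) [ray(0,1) blocked at (1,2); ray(1,0) blocked at (2,1); ray(1,1) blocked at (2,2); ray(-1,-1) blocked at (0,0)]
  WR@(1,2): attacks (1,3) (1,4) (1,1) (2,2) (0,2) [ray(0,-1) blocked at (1,1); ray(1,0) blocked at (2,2)]
  WN@(2,1): attacks (3,3) (4,2) (1,3) (0,2) (4,0) (0,0)
Union (14 distinct): (0,0) (0,1) (0,2) (1,0) (1,1) (1,2) (1,3) (1,4) (2,0) (2,1) (2,2) (3,3) (4,0) (4,2)

Answer: 14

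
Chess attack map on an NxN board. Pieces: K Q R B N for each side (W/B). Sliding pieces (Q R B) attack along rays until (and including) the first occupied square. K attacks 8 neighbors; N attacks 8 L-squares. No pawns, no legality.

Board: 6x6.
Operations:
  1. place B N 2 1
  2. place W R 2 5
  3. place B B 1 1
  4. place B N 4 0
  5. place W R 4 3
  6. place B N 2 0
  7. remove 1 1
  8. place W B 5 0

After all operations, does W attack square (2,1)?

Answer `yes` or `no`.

Op 1: place BN@(2,1)
Op 2: place WR@(2,5)
Op 3: place BB@(1,1)
Op 4: place BN@(4,0)
Op 5: place WR@(4,3)
Op 6: place BN@(2,0)
Op 7: remove (1,1)
Op 8: place WB@(5,0)
Per-piece attacks for W:
  WR@(2,5): attacks (2,4) (2,3) (2,2) (2,1) (3,5) (4,5) (5,5) (1,5) (0,5) [ray(0,-1) blocked at (2,1)]
  WR@(4,3): attacks (4,4) (4,5) (4,2) (4,1) (4,0) (5,3) (3,3) (2,3) (1,3) (0,3) [ray(0,-1) blocked at (4,0)]
  WB@(5,0): attacks (4,1) (3,2) (2,3) (1,4) (0,5)
W attacks (2,1): yes

Answer: yes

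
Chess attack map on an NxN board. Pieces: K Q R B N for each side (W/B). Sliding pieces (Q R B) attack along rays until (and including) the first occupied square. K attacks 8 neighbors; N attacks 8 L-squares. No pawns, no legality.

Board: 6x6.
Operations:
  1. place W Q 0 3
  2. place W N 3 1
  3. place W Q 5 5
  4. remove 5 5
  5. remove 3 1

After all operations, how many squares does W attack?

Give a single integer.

Op 1: place WQ@(0,3)
Op 2: place WN@(3,1)
Op 3: place WQ@(5,5)
Op 4: remove (5,5)
Op 5: remove (3,1)
Per-piece attacks for W:
  WQ@(0,3): attacks (0,4) (0,5) (0,2) (0,1) (0,0) (1,3) (2,3) (3,3) (4,3) (5,3) (1,4) (2,5) (1,2) (2,1) (3,0)
Union (15 distinct): (0,0) (0,1) (0,2) (0,4) (0,5) (1,2) (1,3) (1,4) (2,1) (2,3) (2,5) (3,0) (3,3) (4,3) (5,3)

Answer: 15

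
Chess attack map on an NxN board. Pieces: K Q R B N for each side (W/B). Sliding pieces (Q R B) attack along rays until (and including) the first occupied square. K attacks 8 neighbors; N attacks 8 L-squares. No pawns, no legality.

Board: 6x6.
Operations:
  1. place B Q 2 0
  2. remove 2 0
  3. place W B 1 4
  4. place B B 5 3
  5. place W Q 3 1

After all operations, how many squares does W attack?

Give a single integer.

Answer: 22

Derivation:
Op 1: place BQ@(2,0)
Op 2: remove (2,0)
Op 3: place WB@(1,4)
Op 4: place BB@(5,3)
Op 5: place WQ@(3,1)
Per-piece attacks for W:
  WB@(1,4): attacks (2,5) (2,3) (3,2) (4,1) (5,0) (0,5) (0,3)
  WQ@(3,1): attacks (3,2) (3,3) (3,4) (3,5) (3,0) (4,1) (5,1) (2,1) (1,1) (0,1) (4,2) (5,3) (4,0) (2,2) (1,3) (0,4) (2,0) [ray(1,1) blocked at (5,3)]
Union (22 distinct): (0,1) (0,3) (0,4) (0,5) (1,1) (1,3) (2,0) (2,1) (2,2) (2,3) (2,5) (3,0) (3,2) (3,3) (3,4) (3,5) (4,0) (4,1) (4,2) (5,0) (5,1) (5,3)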